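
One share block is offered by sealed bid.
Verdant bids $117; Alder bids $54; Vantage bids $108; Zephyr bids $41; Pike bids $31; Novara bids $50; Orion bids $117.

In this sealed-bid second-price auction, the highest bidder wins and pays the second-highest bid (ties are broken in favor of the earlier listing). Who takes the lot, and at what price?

Verdant pays $117

Sealed-bid second-price auction: the highest bidder wins and pays the second-highest bid.
Bids in order: 117 (Verdant) > 117 (Orion) > 108 (Vantage) > 54 (Alder) > 50 (Novara) > 41 (Zephyr) > …
Tie at $117 → Verdant wins by tie-break.
Verdant is highest; pays the second-highest bid, $117.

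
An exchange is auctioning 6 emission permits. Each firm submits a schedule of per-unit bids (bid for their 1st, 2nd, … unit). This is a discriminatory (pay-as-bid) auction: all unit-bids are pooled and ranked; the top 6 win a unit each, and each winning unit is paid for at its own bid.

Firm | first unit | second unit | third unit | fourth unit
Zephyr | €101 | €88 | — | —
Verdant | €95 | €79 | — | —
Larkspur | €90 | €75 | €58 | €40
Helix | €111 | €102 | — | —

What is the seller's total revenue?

Total revenue: €587

All unit-bids, highest first — top 6: 111 (Helix-1), 102 (Helix-2), 101 (Zephyr-1), 95 (Verdant-1), 90 (Larkspur-1), 88 (Zephyr-2)
Next rejected bid: €79 (not a price — pay-as-bid).
Each winning unit pays its own bid.
Revenue = 111 + 102 + 101 + 95 + 90 + 88 = €587.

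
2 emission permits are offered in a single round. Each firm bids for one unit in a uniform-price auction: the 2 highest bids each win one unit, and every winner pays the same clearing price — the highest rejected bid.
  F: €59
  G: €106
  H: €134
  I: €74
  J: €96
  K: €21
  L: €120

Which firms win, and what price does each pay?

H, L; each pays €106

Sorting: 134 (H), 120 (L), 106 (G), 96 (J), …
Top 2: H, L.
Clearing price = highest rejected bid = €106.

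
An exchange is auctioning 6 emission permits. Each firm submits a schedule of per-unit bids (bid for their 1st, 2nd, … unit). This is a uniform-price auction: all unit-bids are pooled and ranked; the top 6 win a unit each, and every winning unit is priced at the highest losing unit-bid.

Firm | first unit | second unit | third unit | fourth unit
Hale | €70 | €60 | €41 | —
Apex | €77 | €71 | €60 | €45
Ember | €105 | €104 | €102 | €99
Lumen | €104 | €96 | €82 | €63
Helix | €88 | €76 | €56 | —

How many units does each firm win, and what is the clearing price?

Ember 4, Lumen 2; clearing price €88

Merging the schedules and taking the best 6: 105 (Ember-1), 104 (Ember-2), 104 (Lumen-1), 102 (Ember-3), 99 (Ember-4), 96 (Lumen-2)
Highest rejected unit-bid = €88.
Allocation: Ember 4, Lumen 2.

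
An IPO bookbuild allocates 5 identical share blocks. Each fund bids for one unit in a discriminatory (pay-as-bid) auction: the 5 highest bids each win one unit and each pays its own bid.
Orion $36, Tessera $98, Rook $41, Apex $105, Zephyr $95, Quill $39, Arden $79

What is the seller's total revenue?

Total revenue: $418

Sorting: 105 (Apex), 98 (Tessera), 95 (Zephyr), 79 (Arden), 41 (Rook), 39 (Quill), 36 (Orion)
Winners (5 units): Apex, Tessera, Zephyr, Arden, Rook.
Total revenue = 105 + 98 + 95 + 79 + 41 = $418.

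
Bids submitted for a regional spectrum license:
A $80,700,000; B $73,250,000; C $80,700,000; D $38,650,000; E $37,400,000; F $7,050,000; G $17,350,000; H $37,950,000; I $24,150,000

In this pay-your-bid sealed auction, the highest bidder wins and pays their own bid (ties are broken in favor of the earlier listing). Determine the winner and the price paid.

A pays $80,700,000

Pay-your-bid sealed auction: the highest bidder wins and pays their own bid.
Bids ranked: 80,700,000 (A) > 80,700,000 (C) > 73,250,000 (B) > 38,650,000 (D) > 37,950,000 (H) > 37,400,000 (E) > …
Tie at $80,700,000 → A wins by tie-break.
First-price: A pays what they bid, $80,700,000.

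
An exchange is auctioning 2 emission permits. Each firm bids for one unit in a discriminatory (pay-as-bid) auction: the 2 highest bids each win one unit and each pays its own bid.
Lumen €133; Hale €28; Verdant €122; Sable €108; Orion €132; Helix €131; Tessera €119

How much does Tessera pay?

Sorting: 133 (Lumen), 132 (Orion), 131 (Helix), 122 (Verdant), …
Winners (2 units): Lumen, Orion.
Tessera does not win → €0.

Tessera pays €0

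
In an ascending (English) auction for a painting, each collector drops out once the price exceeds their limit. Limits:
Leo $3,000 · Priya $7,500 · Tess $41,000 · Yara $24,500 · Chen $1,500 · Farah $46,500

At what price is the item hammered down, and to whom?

Farah wins at $41,000

Limits in order: 46,500 (Farah) > 41,000 (Tess) > 24,500 (Yara) > 7,500 (Priya) > 3,000 (Leo) > 1,500 (Chen)
Tess is the last rival to drop out, at $41,000; Farah remains and wins at that price.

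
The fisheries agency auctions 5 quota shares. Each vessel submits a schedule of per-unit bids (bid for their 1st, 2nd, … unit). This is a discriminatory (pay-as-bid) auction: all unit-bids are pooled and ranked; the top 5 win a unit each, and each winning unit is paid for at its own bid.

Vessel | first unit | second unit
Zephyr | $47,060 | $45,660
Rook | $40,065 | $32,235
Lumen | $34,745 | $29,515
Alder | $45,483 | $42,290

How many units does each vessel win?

Alder 2, Rook 1, Zephyr 2

Merging the schedules and taking the best 5: 47,060 (Zephyr-1), 45,660 (Zephyr-2), 45,483 (Alder-1), 42,290 (Alder-2), 40,065 (Rook-1)
Next rejected bid: $34,745 (not a price — pay-as-bid).
Allocation: Alder 2, Rook 1, Zephyr 2.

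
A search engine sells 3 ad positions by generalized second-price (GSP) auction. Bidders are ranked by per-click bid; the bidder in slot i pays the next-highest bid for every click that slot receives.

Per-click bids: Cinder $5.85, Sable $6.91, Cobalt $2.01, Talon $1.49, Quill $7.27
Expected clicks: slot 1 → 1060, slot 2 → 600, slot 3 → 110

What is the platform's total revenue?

Total revenue: $11055.70

Sorting advertisers: $7.27 (Quill) > $6.91 (Sable) > $5.85 (Cinder) > $2.01 (Cobalt) > …
Slot 1: Quill pays $6.91 × 1060 = $7324.60
Slot 2: Sable pays $5.85 × 600 = $3510.00
Slot 3: Cinder pays $2.01 × 110 = $221.10
Total = $11055.70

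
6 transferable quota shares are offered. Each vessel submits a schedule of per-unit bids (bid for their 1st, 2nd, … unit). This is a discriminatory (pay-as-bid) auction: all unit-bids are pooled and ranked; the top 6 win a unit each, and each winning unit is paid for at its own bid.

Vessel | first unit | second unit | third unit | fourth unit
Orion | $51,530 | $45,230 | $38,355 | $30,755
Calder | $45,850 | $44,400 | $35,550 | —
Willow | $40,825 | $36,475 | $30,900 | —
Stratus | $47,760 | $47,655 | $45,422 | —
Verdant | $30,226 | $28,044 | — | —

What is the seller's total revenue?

Total revenue: $283,447

Pooled unit-bids ranked (top 6): 51,530 (Orion-1), 47,760 (Stratus-1), 47,655 (Stratus-2), 45,850 (Calder-1), 45,422 (Stratus-3), 45,230 (Orion-2)
Next rejected bid: $44,400 (not a price — pay-as-bid).
Each winning unit pays its own bid.
Revenue = 51,530 + 47,760 + 47,655 + 45,850 + 45,422 + 45,230 = $283,447.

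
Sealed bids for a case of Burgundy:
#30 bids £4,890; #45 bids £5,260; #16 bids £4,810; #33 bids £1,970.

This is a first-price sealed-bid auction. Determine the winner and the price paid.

First-price sealed-bid auction: the highest bidder wins and pays their own bid.
Sorting bids: 5,260 (#45) > 4,890 (#30) > 4,810 (#16) > 1,970 (#33)
#45 is highest → pays own bid, £5,260.

#45 pays £5,260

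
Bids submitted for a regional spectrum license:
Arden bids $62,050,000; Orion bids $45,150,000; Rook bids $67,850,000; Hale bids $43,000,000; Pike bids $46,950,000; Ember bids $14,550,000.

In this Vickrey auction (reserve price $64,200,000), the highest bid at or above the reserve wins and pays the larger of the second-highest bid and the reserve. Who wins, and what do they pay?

Rook pays $64,200,000

Vickrey auction (reserve price $64,200,000): the highest bid at or above the reserve wins and pays the larger of the second-highest bid and the reserve.
Bids ranked: 67,850,000 (Rook) > 62,050,000 (Arden) > 46,950,000 (Pike) > 45,150,000 (Orion) > 43,000,000 (Hale) > 14,550,000 (Ember)
Rook has the top bid at or above the reserve ($67,850,000).
Second-highest bid $62,050,000 is below the reserve $64,200,000, so the reserve binds → payment $64,200,000.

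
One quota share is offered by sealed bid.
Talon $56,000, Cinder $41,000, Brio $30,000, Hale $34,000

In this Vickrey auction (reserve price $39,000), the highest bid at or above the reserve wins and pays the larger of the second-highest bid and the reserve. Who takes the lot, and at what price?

Talon pays $41,000

Rule: the highest bid at or above the reserve wins and pays the larger of the second-highest bid and the reserve.
Bids ranked: 56,000 (Talon) > 41,000 (Cinder) > 34,000 (Hale) > 30,000 (Brio)
Highest eligible bid: Talon at $56,000.
max(second-highest $41,000, reserve $39,000) = $41,000; the reserve does not bind.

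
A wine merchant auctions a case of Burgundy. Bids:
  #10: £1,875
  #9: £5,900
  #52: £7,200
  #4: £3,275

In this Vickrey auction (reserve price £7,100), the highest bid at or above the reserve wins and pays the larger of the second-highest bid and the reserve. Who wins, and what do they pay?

Rule: the highest bid at or above the reserve wins and pays the larger of the second-highest bid and the reserve.
Bids in order: 7,200 (#52) > 5,900 (#9) > 3,275 (#4) > 1,875 (#10)
#52 has the top bid at or above the reserve (£7,200).
Second-highest bid £5,900 is below the reserve £7,100, so the reserve binds → payment £7,100.

#52 pays £7,100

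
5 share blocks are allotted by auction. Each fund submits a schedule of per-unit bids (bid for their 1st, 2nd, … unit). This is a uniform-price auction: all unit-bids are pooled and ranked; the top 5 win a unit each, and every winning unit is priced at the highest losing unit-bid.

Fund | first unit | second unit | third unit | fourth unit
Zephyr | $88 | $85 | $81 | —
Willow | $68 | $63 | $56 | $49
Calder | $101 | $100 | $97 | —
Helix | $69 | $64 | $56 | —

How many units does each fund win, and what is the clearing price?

Calder 3, Zephyr 2; clearing price $81

Merging the schedules and taking the best 5: 101 (Calder-1), 100 (Calder-2), 97 (Calder-3), 88 (Zephyr-1), 85 (Zephyr-2)
The (k+1)-th unit-bid is $81.
Allocation: Calder 3, Zephyr 2.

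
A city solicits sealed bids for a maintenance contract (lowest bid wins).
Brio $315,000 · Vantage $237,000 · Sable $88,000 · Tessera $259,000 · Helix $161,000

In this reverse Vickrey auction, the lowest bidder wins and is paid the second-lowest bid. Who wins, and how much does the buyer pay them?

Rule: the lowest bidder wins and is paid the second-lowest bid.
Bids ranked: 88,000 (Sable) < 161,000 (Helix) < 237,000 (Vantage) < 259,000 (Tessera) < 315,000 (Brio)
Sable is lowest; is paid the second-lowest bid, $161,000.

Sable is paid $161,000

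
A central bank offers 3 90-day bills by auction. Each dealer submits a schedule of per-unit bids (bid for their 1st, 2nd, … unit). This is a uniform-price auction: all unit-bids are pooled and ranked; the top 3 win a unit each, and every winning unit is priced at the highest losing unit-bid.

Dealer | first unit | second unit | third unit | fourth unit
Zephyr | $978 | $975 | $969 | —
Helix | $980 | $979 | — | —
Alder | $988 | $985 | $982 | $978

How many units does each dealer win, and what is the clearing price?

Merging the schedules and taking the best 3: 988 (Alder-1), 985 (Alder-2), 982 (Alder-3)
First bid not allocated: $980.
Allocation: Alder 3.

Alder 3; clearing price $980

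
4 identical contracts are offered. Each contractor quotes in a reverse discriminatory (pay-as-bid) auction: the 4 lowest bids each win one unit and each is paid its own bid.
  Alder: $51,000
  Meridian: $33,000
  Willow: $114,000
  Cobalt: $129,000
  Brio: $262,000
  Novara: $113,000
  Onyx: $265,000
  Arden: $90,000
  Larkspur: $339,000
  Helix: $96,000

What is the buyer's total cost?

Total cost: $270,000

Sorting: 33,000 (Meridian), 51,000 (Alder), 90,000 (Arden), 96,000 (Helix), 113,000 (Novara), 114,000 (Willow), …
Winners (4 units): Meridian, Alder, Arden, Helix.
Total cost = 33,000 + 51,000 + 90,000 + 96,000 = $270,000.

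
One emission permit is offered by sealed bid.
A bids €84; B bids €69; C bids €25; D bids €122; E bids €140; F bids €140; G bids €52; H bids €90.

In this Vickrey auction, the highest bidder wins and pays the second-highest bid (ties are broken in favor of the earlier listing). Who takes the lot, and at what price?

E pays €140

Sorting bids: 140 (E) > 140 (F) > 122 (D) > 90 (H) > 84 (A) > 69 (B) > …
E and F tie at €140; tie-break gives it to E.
E is highest; pays the second-highest bid, €140.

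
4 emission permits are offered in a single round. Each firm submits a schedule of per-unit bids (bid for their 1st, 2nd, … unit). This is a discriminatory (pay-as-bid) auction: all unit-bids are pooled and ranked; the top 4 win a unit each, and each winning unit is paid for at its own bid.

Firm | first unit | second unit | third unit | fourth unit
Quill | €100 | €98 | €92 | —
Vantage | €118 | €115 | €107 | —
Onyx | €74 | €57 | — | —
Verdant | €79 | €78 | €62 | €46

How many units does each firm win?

Quill 1, Vantage 3

Pooled unit-bids ranked (top 4): 118 (Vantage-1), 115 (Vantage-2), 107 (Vantage-3), 100 (Quill-1)
Next rejected bid: €98 (not a price — pay-as-bid).
Allocation: Quill 1, Vantage 3.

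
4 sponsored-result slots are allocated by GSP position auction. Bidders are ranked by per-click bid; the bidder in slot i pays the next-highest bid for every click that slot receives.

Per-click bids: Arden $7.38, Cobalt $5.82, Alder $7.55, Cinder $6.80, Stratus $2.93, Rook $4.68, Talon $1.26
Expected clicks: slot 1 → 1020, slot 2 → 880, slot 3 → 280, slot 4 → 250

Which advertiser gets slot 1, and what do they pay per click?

Ranked by bid: $7.55 (Alder) > $7.38 (Arden) > $6.80 (Cinder) > $5.82 (Cobalt) > $4.68 (Rook) > …
Slot 1 goes to the first-ranked bidder, Alder, who pays the next bid down: $7.38/click.

Alder; $7.38 per click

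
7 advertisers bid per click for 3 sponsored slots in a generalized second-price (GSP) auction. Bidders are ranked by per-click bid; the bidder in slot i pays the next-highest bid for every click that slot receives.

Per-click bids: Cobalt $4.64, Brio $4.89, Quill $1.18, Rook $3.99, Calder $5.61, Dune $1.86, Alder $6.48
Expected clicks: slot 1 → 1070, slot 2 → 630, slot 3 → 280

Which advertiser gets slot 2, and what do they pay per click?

Per-click bids in order: $6.48 (Alder) > $5.61 (Calder) > $4.89 (Brio) > $4.64 (Cobalt) > …
Slot 2 goes to the second-ranked bidder, Calder, who pays the next bid down: $4.89/click.

Calder; $4.89 per click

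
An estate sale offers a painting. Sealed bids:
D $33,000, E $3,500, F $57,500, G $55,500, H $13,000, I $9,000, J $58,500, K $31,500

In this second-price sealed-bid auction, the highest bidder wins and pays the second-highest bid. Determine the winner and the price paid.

Second-price sealed-bid auction: the highest bidder wins and pays the second-highest bid.
Bids in order: 58,500 (J) > 57,500 (F) > 55,500 (G) > 33,000 (D) > 31,500 (K) > 13,000 (H) > …
Second-price: J pays F's bid of $57,500.

J pays $57,500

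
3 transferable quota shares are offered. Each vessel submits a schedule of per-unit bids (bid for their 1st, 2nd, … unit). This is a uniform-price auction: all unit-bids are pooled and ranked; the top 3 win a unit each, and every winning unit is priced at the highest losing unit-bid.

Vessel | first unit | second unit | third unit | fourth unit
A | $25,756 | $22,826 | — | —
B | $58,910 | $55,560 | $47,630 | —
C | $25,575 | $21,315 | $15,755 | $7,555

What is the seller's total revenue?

Merging the schedules and taking the best 3: 58,910 (B-1), 55,560 (B-2), 47,630 (B-3)
First bid not allocated: $25,756.
Allocation: B 3. Every unit priced at $25,756.
Revenue = 3 × 25,756 = $77,268.

Total revenue: $77,268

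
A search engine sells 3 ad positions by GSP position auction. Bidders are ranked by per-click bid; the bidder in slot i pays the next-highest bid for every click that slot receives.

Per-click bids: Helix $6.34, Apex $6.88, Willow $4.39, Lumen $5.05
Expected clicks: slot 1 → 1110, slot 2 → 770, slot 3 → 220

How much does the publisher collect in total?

Per-click bids in order: $6.88 (Apex) > $6.34 (Helix) > $5.05 (Lumen) > $4.39 (Willow)
Slot 1: Apex pays $6.34 × 1110 = $7037.40
Slot 2: Helix pays $5.05 × 770 = $3888.50
Slot 3: Lumen pays $4.39 × 220 = $965.80
Total = $11891.70

Total revenue: $11891.70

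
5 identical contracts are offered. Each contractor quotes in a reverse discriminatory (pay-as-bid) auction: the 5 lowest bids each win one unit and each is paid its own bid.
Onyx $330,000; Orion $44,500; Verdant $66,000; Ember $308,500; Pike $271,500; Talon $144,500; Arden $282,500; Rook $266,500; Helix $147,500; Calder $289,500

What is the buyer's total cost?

Bids ranked low→high: 44,500 (Orion), 66,000 (Verdant), 144,500 (Talon), 147,500 (Helix), 266,500 (Rook), 271,500 (Pike), 282,500 (Arden), …
The 5 lowest are Orion, Verdant, Talon, Helix, Rook.
Total cost = 44,500 + 66,000 + 144,500 + 147,500 + 266,500 = $669,000.

Total cost: $669,000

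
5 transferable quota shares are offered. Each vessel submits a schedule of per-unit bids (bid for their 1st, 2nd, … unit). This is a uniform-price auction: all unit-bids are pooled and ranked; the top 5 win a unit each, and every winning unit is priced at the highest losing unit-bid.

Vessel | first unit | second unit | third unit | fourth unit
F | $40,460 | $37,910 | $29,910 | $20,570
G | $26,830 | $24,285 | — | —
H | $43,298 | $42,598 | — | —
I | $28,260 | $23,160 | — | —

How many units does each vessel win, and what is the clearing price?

F 3, H 2; clearing price $28,260

Merging the schedules and taking the best 5: 43,298 (H-1), 42,598 (H-2), 40,460 (F-1), 37,910 (F-2), 29,910 (F-3)
First bid not allocated: $28,260.
Allocation: F 3, H 2.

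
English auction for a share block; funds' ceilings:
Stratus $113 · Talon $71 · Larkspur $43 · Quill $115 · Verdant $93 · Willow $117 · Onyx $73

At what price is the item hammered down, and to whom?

Limits ranked: 117 (Willow) > 115 (Quill) > 113 (Stratus) > 93 (Verdant) > 73 (Onyx) > 71 (Talon) > …
Quill is the last rival to drop out, at $115; Willow remains and wins at that price.

Willow wins at $115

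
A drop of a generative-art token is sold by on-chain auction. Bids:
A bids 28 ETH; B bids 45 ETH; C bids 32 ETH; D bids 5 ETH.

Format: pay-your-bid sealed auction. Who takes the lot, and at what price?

B pays 45 ETH

Bids in order: 45 (B) > 32 (C) > 28 (A) > 5 (D)
B is highest → pays own bid, 45 ETH.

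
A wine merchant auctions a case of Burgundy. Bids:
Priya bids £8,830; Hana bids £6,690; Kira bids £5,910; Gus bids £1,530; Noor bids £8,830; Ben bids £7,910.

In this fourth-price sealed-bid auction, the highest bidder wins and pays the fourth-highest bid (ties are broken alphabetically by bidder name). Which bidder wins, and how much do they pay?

Fourth-price sealed-bid auction: the highest bidder wins and pays the fourth-highest bid.
Sorting bids: 8,830 (Noor) > 8,830 (Priya) > 7,910 (Ben) > 6,690 (Hana) > 5,910 (Kira) > 1,530 (Gus)
Tie at £8,830 → Noor wins by tie-break.
Noor wins; payment is bid #4 in the ranking = £6,690.

Noor pays £6,690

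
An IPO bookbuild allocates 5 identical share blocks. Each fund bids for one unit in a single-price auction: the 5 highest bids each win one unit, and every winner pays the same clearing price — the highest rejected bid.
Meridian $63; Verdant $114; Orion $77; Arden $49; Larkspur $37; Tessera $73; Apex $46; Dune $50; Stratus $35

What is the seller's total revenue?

Total revenue: $245

Sorting: 114 (Verdant), 77 (Orion), 73 (Tessera), 63 (Meridian), 50 (Dune), 49 (Arden), 46 (Apex), …
The 5 highest are Verdant, Orion, Tessera, Meridian, Dune.
First losing bid is Arden's $49, which sets the uniform price.
Total revenue = 5 × $49 = $245.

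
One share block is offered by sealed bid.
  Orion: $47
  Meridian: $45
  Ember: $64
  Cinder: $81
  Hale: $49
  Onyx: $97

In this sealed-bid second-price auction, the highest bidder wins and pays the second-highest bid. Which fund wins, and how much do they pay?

Onyx pays $81

Bids ranked: 97 (Onyx) > 81 (Cinder) > 64 (Ember) > 49 (Hale) > 47 (Orion) > 45 (Meridian)
Second-price: Onyx pays Cinder's bid of $81.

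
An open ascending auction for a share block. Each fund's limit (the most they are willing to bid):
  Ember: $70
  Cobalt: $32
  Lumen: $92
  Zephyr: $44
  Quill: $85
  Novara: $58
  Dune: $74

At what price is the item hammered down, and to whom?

Lumen wins at $85

Limits ranked: 92 (Lumen) > 85 (Quill) > 74 (Dune) > 70 (Ember) > 58 (Novara) > 44 (Zephyr) > …
Once the price passes $85, only Lumen is left; the hammer falls at Quill's limit of $85.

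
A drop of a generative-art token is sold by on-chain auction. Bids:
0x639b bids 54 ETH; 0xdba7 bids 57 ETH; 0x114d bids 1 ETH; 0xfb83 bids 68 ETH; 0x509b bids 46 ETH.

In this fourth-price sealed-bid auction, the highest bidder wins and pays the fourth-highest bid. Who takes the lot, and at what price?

Rule: the highest bidder wins and pays the fourth-highest bid.
Bids in order: 68 (0xfb83) > 57 (0xdba7) > 54 (0x639b) > 46 (0x509b) > 1 (0x114d)
0xfb83 wins; payment is bid #4 in the ranking = 46 ETH.

0xfb83 pays 46 ETH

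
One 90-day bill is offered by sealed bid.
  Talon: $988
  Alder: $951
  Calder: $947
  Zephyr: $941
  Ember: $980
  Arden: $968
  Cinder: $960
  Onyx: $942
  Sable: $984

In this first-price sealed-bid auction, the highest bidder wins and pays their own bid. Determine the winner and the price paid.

Bids ranked: 988 (Talon) > 984 (Sable) > 980 (Ember) > 968 (Arden) > 960 (Cinder) > 951 (Alder) > …
Talon is highest → pays own bid, $988.

Talon pays $988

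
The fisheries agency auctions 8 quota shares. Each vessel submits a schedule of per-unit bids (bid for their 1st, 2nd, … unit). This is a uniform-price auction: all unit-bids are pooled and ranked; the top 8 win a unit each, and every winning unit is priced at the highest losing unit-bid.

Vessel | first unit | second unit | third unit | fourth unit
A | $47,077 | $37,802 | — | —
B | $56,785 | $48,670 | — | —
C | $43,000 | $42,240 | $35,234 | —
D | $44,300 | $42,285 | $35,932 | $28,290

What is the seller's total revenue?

Total revenue: $287,456

Pooled unit-bids ranked (top 8): 56,785 (B-1), 48,670 (B-2), 47,077 (A-1), 44,300 (D-1), 43,000 (C-1), 42,285 (D-2), 42,240 (C-2), 37,802 (A-2)
The (k+1)-th unit-bid is $35,932.
Allocation: A 2, B 2, C 2, D 2. Every unit priced at $35,932.
Revenue = 8 × 35,932 = $287,456.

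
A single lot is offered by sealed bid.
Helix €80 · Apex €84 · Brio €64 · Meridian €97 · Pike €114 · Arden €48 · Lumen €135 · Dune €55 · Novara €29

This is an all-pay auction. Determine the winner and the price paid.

Lumen pays €135

Rule: the highest bidder wins the item, but every bidder pays their own bid.
Bids in order: 135 (Lumen) > 114 (Pike) > 97 (Meridian) > 84 (Apex) > 80 (Helix) > 64 (Brio) > …
Lumen is highest and takes the item; every bidder forfeits their bid.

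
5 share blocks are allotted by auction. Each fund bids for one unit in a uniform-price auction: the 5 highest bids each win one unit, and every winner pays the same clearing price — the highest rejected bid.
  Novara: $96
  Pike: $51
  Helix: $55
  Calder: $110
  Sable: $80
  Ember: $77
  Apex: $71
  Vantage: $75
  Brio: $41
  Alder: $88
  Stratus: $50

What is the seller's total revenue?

Sorting: 110 (Calder), 96 (Novara), 88 (Alder), 80 (Sable), 77 (Ember), 75 (Vantage), 71 (Apex), …
The 5 highest are Calder, Novara, Alder, Sable, Ember.
First losing bid is Vantage's $75, which sets the uniform price.
Total revenue = 5 × $75 = $375.

Total revenue: $375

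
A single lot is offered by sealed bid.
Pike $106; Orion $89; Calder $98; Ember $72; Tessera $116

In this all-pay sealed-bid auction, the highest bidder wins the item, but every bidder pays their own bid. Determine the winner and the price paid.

Tessera pays $116

All-pay sealed-bid auction: the highest bidder wins the item, but every bidder pays their own bid.
Sorting bids: 116 (Tessera) > 106 (Pike) > 98 (Calder) > 89 (Orion) > 72 (Ember)
Tessera is highest and takes the item; every bidder forfeits their bid.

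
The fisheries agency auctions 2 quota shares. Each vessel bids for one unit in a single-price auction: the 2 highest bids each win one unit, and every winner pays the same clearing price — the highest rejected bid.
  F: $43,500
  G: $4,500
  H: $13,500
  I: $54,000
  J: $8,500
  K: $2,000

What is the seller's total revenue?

Ordering the bids: 54,000 (I), 43,500 (F), 13,500 (H), 8,500 (J), …
Top 2: I, F.
First losing bid is H's $13,500, which sets the uniform price.
Total revenue = 2 × $13,500 = $27,000.

Total revenue: $27,000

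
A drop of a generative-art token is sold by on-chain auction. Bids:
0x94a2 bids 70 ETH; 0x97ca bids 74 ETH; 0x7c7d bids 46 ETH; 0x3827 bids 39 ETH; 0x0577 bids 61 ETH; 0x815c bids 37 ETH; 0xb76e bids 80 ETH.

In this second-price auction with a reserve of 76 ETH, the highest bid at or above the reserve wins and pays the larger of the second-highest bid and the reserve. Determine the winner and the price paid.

Rule: the highest bid at or above the reserve wins and pays the larger of the second-highest bid and the reserve.
Sorting bids: 80 (0xb76e) > 74 (0x97ca) > 70 (0x94a2) > 61 (0x0577) > 46 (0x7c7d) > 39 (0x3827) > …
Highest eligible bid: 0xb76e at 80 ETH.
max(second-highest 74 ETH, reserve 76 ETH) = 76 ETH.

0xb76e pays 76 ETH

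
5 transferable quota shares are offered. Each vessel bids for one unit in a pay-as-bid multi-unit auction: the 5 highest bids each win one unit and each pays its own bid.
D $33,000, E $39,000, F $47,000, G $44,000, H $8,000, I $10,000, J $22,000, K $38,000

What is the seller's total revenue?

Total revenue: $201,000

Sorting: 47,000 (F), 44,000 (G), 39,000 (E), 38,000 (K), 33,000 (D), 22,000 (J), 10,000 (I), …
The 5 highest are F, G, E, K, D.
Total revenue = 47,000 + 44,000 + 39,000 + 38,000 + 33,000 = $201,000.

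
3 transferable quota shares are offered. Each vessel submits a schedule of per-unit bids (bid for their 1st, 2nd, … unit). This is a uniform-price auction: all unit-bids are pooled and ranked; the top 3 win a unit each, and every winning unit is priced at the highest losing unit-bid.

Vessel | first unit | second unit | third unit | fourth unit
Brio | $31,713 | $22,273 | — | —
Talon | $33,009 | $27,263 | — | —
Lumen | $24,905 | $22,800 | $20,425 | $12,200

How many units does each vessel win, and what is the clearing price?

Brio 1, Talon 2; clearing price $24,905

All unit-bids, highest first — top 3: 33,009 (Talon-1), 31,713 (Brio-1), 27,263 (Talon-2)
Highest rejected unit-bid = $24,905.
Allocation: Brio 1, Talon 2.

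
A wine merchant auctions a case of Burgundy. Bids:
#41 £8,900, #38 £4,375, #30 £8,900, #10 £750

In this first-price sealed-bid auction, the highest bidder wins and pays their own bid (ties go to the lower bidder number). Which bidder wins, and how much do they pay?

#30 pays £8,900

Bids in order: 8,900 (#30) > 8,900 (#41) > 4,375 (#38) > 750 (#10)
Tie at £8,900 → #30 wins by tie-break.
#30 is highest → pays own bid, £8,900.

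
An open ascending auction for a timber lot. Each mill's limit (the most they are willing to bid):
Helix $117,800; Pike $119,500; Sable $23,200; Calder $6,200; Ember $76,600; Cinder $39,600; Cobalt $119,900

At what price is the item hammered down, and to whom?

Cobalt wins at $119,500

Open ascending-bid auction: the price rises until one bidder remains; the winner pays the price at which the last rival dropped out.
Limits in order: 119,900 (Cobalt) > 119,500 (Pike) > 117,800 (Helix) > 76,600 (Ember) > 39,600 (Cinder) > 23,200 (Sable) > …
Once the price passes $119,500, only Cobalt is left; the hammer falls at Pike's limit of $119,500.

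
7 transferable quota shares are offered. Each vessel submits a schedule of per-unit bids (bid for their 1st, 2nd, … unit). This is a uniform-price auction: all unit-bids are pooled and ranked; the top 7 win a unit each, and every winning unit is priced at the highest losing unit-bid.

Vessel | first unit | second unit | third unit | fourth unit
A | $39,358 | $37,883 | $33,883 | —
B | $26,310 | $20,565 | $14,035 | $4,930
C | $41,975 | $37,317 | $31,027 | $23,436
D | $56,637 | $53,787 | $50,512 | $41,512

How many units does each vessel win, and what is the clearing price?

A 2, C 1, D 4; clearing price $37,317

All unit-bids, highest first — top 7: 56,637 (D-1), 53,787 (D-2), 50,512 (D-3), 41,975 (C-1), 41,512 (D-4), 39,358 (A-1), 37,883 (A-2)
The (k+1)-th unit-bid is $37,317.
Allocation: A 2, C 1, D 4.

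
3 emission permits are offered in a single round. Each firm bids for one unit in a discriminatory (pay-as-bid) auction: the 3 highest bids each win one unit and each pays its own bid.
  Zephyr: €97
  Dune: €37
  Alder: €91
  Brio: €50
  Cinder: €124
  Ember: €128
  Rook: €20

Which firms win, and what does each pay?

Bids ranked high→low: 128 (Ember), 124 (Cinder), 97 (Zephyr), 91 (Alder), 50 (Brio), …
Top 3: Ember, Cinder, Zephyr.
Each winner pays its own bid: Ember €128, Cinder €124, Zephyr €97.

Ember €128, Cinder €124, Zephyr €97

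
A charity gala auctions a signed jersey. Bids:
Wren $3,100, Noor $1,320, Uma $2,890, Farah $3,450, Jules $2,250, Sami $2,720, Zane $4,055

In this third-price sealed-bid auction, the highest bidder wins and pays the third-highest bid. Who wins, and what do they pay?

Bids ranked: 4,055 (Zane) > 3,450 (Farah) > 3,100 (Wren) > 2,890 (Uma) > 2,720 (Sami) > 2,250 (Jules) > …
Zane is highest; pays the third-highest bid, $3,100.

Zane pays $3,100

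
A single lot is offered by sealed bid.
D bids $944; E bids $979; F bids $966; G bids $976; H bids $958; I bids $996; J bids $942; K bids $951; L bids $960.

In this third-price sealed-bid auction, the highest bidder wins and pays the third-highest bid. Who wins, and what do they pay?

Third-price sealed-bid auction: the highest bidder wins and pays the third-highest bid.
Sorting bids: 996 (I) > 979 (E) > 976 (G) > 966 (F) > 960 (L) > 958 (H) > …
I wins; payment is bid #3 in the ranking = $976.

I pays $976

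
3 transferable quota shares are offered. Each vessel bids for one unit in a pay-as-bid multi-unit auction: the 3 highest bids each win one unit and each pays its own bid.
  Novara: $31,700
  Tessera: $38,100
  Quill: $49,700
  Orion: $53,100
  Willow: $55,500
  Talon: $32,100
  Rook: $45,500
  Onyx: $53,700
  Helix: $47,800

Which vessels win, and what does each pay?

Willow $55,500, Onyx $53,700, Orion $53,100

Sorting: 55,500 (Willow), 53,700 (Onyx), 53,100 (Orion), 49,700 (Quill), 47,800 (Helix), …
Top 3: Willow, Onyx, Orion.
Each winner pays its own bid: Willow $55,500, Onyx $53,700, Orion $53,100.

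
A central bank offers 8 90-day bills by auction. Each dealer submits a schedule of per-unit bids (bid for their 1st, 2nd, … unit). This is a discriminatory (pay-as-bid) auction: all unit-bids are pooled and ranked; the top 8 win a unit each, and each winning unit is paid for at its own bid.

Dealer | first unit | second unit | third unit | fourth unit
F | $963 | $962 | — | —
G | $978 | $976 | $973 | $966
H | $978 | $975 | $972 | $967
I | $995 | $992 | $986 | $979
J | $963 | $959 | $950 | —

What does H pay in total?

H pays $1,953

All unit-bids, highest first — top 8: 995 (I-1), 992 (I-2), 986 (I-3), 979 (I-4), 978 (G-1), 978 (H-1), 976 (G-2), 975 (H-2)
Next rejected bid: $973 (not a price — pay-as-bid).
H's winning unit-bids: 978 + 975 = $1,953.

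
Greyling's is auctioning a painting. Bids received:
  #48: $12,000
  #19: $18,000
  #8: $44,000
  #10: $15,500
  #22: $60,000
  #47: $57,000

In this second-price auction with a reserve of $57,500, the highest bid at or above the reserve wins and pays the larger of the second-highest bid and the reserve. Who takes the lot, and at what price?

Bids ranked: 60,000 (#22) > 57,000 (#47) > 44,000 (#8) > 18,000 (#19) > 15,500 (#10) > 12,000 (#48)
#22 has the top bid at or above the reserve ($60,000).
max(second-highest $57,000, reserve $57,500) = $57,500.

#22 pays $57,500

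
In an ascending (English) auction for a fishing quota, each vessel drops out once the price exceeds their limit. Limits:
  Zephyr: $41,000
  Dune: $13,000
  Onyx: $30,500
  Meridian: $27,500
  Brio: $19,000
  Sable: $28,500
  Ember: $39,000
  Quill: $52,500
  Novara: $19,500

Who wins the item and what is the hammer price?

Limits in order: 52,500 (Quill) > 41,000 (Zephyr) > 39,000 (Ember) > 30,500 (Onyx) > 28,500 (Sable) > 27,500 (Meridian) > …
Once the price passes $41,000, only Quill is left; the hammer falls at Zephyr's limit of $41,000.

Quill wins at $41,000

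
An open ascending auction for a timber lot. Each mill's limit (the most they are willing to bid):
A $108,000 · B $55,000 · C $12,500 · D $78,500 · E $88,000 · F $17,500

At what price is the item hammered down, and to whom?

Ascending (English) auction: the price rises until one bidder remains; the winner pays the price at which the last rival dropped out.
Limits in order: 108,000 (A) > 88,000 (E) > 78,500 (D) > 55,000 (B) > 17,500 (F) > 12,500 (C)
E is the last rival to drop out, at $88,000; A remains and wins at that price.

A wins at $88,000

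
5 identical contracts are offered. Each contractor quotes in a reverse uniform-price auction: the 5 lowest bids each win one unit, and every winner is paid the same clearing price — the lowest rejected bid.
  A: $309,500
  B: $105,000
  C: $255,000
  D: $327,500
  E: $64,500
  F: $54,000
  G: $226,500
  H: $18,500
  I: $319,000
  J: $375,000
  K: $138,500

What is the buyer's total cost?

Bids ranked low→high: 18,500 (H), 54,000 (F), 64,500 (E), 105,000 (B), 138,500 (K), 226,500 (G), 255,000 (C), …
Winners (5 units): H, F, E, B, K.
Clearing price = lowest rejected bid = $226,500.
Total cost = 5 × $226,500 = $1,132,500.

Total cost: $1,132,500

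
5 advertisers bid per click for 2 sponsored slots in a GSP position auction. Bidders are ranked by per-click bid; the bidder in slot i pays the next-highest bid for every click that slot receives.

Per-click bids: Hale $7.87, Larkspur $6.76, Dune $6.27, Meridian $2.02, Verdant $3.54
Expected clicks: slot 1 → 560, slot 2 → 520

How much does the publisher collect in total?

Ranked by bid: $7.87 (Hale) > $6.76 (Larkspur) > $6.27 (Dune) > …
Slot 1: Hale pays $6.76 × 560 = $3785.60
Slot 2: Larkspur pays $6.27 × 520 = $3260.40
Total = $7046.00

Total revenue: $7046.00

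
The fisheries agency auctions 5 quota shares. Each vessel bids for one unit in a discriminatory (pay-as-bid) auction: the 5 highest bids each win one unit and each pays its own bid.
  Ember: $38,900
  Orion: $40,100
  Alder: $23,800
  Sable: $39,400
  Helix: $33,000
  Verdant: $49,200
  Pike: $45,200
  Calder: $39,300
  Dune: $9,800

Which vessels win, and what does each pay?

Sorting: 49,200 (Verdant), 45,200 (Pike), 40,100 (Orion), 39,400 (Sable), 39,300 (Calder), 38,900 (Ember), 33,000 (Helix), …
Winners (5 units): Verdant, Pike, Orion, Sable, Calder.
Each winner pays its own bid: Verdant $49,200, Pike $45,200, Orion $40,100, Sable $39,400, Calder $39,300.

Verdant $49,200, Pike $45,200, Orion $40,100, Sable $39,400, Calder $39,300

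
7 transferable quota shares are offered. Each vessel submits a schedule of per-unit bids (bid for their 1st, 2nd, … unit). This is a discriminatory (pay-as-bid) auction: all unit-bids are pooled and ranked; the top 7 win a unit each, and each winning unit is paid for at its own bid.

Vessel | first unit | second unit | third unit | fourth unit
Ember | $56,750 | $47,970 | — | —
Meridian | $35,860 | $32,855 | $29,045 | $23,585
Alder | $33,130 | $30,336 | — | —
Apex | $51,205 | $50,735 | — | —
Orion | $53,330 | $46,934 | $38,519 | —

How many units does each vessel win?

Apex 2, Ember 2, Orion 3

Pooled unit-bids ranked (top 7): 56,750 (Ember-1), 53,330 (Orion-1), 51,205 (Apex-1), 50,735 (Apex-2), 47,970 (Ember-2), 46,934 (Orion-2), 38,519 (Orion-3)
Next rejected bid: $35,860 (not a price — pay-as-bid).
Allocation: Apex 2, Ember 2, Orion 3.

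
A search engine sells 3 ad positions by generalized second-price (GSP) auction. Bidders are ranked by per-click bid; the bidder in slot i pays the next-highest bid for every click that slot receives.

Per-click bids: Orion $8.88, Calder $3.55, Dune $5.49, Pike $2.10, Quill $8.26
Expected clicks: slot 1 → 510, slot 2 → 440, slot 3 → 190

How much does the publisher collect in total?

Total revenue: $7302.70

Per-click bids in order: $8.88 (Orion) > $8.26 (Quill) > $5.49 (Dune) > $3.55 (Calder) > …
Slot 1: Orion pays $8.26 × 510 = $4212.60
Slot 2: Quill pays $5.49 × 440 = $2415.60
Slot 3: Dune pays $3.55 × 190 = $674.50
Total = $7302.70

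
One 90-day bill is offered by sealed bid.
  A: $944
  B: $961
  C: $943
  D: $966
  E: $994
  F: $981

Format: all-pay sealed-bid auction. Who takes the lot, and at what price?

E pays $994

All-pay sealed-bid auction: the highest bidder wins the item, but every bidder pays their own bid.
Bids in order: 994 (E) > 981 (F) > 966 (D) > 961 (B) > 944 (A) > 943 (C)
E is highest and takes the item; every bidder forfeits their bid.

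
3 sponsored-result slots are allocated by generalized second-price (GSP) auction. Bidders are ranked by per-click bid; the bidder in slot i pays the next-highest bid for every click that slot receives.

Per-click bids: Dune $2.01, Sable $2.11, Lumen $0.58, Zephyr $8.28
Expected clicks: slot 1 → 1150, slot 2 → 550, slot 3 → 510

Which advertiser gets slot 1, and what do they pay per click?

Zephyr; $2.11 per click

Sorting advertisers: $8.28 (Zephyr) > $2.11 (Sable) > $2.01 (Dune) > $0.58 (Lumen)
Slot 1 goes to the first-ranked bidder, Zephyr, who pays the next bid down: $2.11/click.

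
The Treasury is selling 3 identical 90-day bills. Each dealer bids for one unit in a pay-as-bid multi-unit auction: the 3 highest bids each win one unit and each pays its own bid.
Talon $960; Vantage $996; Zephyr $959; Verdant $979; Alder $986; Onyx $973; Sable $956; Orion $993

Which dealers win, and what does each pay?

Vantage $996, Orion $993, Alder $986

Sorting: 996 (Vantage), 993 (Orion), 986 (Alder), 979 (Verdant), 973 (Onyx), …
Winners (3 units): Vantage, Orion, Alder.
Each winner pays its own bid: Vantage $996, Orion $993, Alder $986.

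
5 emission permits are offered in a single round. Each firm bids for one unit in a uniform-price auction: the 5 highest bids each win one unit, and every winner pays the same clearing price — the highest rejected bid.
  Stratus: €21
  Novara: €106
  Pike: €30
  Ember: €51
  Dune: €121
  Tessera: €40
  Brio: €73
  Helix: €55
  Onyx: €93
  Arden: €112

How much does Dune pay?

Dune pays €55

Bids ranked high→low: 121 (Dune), 112 (Arden), 106 (Novara), 93 (Onyx), 73 (Brio), 55 (Helix), 51 (Ember), …
Winners (5 units): Dune, Arden, Novara, Onyx, Brio.
Highest unsuccessful bid: €55 → clearing price.
Dune wins → pays €55.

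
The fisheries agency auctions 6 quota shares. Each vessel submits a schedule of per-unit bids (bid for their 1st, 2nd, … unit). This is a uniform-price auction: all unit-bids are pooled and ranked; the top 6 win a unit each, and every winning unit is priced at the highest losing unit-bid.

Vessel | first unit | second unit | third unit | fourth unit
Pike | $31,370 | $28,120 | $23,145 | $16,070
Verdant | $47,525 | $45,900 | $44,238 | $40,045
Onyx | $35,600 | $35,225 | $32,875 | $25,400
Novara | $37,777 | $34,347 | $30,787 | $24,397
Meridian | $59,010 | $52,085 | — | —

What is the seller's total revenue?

Pooled unit-bids ranked (top 6): 59,010 (Meridian-1), 52,085 (Meridian-2), 47,525 (Verdant-1), 45,900 (Verdant-2), 44,238 (Verdant-3), 40,045 (Verdant-4)
Highest rejected unit-bid = $37,777.
Allocation: Meridian 2, Verdant 4. Every unit priced at $37,777.
Revenue = 6 × 37,777 = $226,662.

Total revenue: $226,662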